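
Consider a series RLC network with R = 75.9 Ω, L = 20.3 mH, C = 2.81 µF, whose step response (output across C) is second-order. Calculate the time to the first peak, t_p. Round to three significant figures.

For a series RLC circuit (capacitor voltage as output), ω_n = 1/√(LC) = 1/√(20.3 mH · 2.81 µF) = 4190 rad/s.
ζ = (R/2)·√(C/L) = (75.9/2)·√(2.81 µF/20.3 mH) = 0.446.
ω_d = ω_n√(1−ζ²) = 3750 rad/s. t_p = π/ω_d = 0.000839 s.

t_p ≈ 0.000839 s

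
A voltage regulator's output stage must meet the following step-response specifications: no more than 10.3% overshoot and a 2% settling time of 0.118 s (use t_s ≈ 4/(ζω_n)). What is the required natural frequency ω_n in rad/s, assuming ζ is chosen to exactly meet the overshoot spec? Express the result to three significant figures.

ζ = −ln(OS)/√(π² + (ln OS)²). With OS = 0.103, ln OS = −2.273 and ζ = 2.273/3.878 = 0.586.
Then ω_n = 4/(ζ t_s) = 4/(0.586 × 0.118) = 57.8 rad/s.

ω_n ≈ 57.8 rad/s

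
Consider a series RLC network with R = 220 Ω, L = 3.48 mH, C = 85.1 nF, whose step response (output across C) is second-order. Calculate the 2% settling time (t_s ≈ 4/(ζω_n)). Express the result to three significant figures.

t_s ≈ 0.000127 s

For a series RLC circuit (capacitor voltage as output), ω_n = 1/√(LC) = 1/√(3.48 mH · 85.1 nF) = 58100 rad/s.
ζ = (R/2)·√(C/L) = (220/2)·√(85.1 nF/3.48 mH) = 0.544.
t_s ≈ 4/(ζω_n) = 0.000127 s.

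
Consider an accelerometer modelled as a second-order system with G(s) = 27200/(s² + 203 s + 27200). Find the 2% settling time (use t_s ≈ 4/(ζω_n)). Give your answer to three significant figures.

t_s ≈ 0.0394 s

Matching coefficients with s² + 2ζω_n s + ω_n² gives ω_n² = 27200 ⇒ ω_n = 165 rad/s, and ζ = 203/(2ω_n) = 0.615.
t_s ≈ 4/(ζω_n) = 4/(0.615·165) = 0.0394 s.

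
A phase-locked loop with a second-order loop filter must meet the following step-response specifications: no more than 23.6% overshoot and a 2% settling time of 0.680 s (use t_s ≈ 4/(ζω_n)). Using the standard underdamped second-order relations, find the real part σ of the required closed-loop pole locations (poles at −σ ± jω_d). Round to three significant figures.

σ ≈ 5.88

The settling-time spec alone fixes σ = ζω_n = 4/t_s = 4/0.680 = 5.88.
(Overshoot then fixes ζ = 0.418 and hence ω_d = σ·√(1−ζ²)/ζ = 12.8 rad/s.)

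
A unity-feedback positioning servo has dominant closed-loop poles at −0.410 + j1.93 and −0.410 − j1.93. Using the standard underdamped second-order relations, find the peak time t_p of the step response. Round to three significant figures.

t_p ≈ 1.63 s

t_p = π/ω_d with ω_d = 1.93 (the imaginary part), so t_p = 1.63 s.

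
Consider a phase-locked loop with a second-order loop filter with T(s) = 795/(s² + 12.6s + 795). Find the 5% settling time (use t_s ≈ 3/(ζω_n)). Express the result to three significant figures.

Comparing the denominator to s² + 2ζω_n s + ω_n²: ω_n = √795 = 28.2 rad/s, and 2ζω_n = 12.6 so ζ = 12.6/(2·28.2) = 0.223.
t_s ≈ 3/(ζω_n) = 3/(0.223·28.2) = 0.476 s.

t_s ≈ 0.476 s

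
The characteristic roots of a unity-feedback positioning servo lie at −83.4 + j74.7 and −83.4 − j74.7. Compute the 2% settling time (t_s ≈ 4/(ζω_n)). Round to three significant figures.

t_s ≈ 0.0480 s

For poles at −σ ± jω_d, ζω_n = σ = 83.4, so t_s ≈ 4/σ = 0.0480 s.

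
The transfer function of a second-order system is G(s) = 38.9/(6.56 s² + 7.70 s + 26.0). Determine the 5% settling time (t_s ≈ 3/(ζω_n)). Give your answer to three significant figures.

t_s ≈ 5.11 s

Dividing through by 6.56: denominator becomes s² + 1.174 s + 3.963.
So ω_n = √3.963 = 1.99 rad/s and ζ = 1.174/(2·1.99) = 0.295.
t_s ≈ 3/(ζω_n) = 5.11 s.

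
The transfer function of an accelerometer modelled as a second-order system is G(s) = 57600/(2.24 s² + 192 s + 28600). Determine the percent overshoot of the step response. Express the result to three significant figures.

Dividing through by 2.24: denominator becomes s² + 85.71 s + 12770.
So ω_n = √12770 = 113 rad/s and ζ = 85.71/(2·113) = 0.379.
Overshoot: exp(−π·0.379/√(1−0.379²)) = 0.276, i.e. 27.6%.

%OS ≈ 27.6%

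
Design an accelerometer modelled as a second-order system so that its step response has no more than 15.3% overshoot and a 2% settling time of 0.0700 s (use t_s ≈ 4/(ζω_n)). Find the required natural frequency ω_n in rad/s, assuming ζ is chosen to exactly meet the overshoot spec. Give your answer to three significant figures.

ω_n ≈ 111 rad/s

From %OS = 100·exp(−πζ/√(1−ζ²)), invert to get ζ = −ln(OS)/√(π² + ln²(OS)) with OS = 0.153.
−ln 0.153 = 1.877, so ζ = 1.877/√(π² + 3.524) = 0.513.
Then ω_n = 4/(ζ t_s) = 4/(0.513 × 0.0700) = 111 rad/s.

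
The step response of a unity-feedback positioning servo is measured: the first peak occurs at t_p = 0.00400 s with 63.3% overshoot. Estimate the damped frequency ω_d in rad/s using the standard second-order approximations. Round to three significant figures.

t_p = π/ω_d, so ω_d = π/0.00400 = 785 rad/s.

ω_d ≈ 785 rad/s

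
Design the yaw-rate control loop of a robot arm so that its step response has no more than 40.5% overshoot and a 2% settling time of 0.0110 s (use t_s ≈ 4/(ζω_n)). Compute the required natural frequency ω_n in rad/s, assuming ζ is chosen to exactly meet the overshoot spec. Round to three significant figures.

ω_n ≈ 1320 rad/s

Inverting the overshoot relation: ζ = |ln 0.405|/√(π² + ln²0.405) = 0.276.
Then ω_n = 4/(ζ t_s) = 4/(0.276 × 0.0110) = 1320 rad/s.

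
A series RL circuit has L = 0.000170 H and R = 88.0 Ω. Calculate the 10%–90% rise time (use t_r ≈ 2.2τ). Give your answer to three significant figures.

t_r ≈ 0.00000425 s

τ = L/R = 0.000170/88.0 = 0.00000193 s.
t_r ≈ 2.2τ = 0.00000425 s.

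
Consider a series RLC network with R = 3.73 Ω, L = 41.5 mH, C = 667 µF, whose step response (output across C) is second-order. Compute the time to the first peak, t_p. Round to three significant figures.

For a series RLC circuit (capacitor voltage as output), ω_n = 1/√(LC) = 1/√(41.5 mH · 667 µF) = 190 rad/s.
ζ = (R/2)·√(C/L) = (3.73/2)·√(667 µF/41.5 mH) = 0.236.
ω_d = 190·√(1 − 0.236²) = 185 rad/s. t_p = π/ω_d = 0.0170 s.

t_p ≈ 0.0170 s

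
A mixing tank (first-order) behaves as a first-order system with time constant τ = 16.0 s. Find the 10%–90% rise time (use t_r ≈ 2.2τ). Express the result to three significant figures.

t_r ≈ 2.2τ = 35.2 s.

t_r ≈ 35.2 s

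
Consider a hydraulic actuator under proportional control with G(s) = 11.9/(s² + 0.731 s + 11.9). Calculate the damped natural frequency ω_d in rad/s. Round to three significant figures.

ω_d ≈ 3.43 rad/s

ω_n = √11.9 = 3.45 rad/s; ζ = 0.731/(2·3.45) = 0.106.
ω_d = 3.45·√(1 − 0.106²) = 3.43 rad/s.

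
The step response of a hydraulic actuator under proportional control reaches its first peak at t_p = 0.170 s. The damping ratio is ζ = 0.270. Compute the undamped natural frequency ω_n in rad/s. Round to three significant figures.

Peak time t_p = π/ω_d, so ω_d = π/t_p = π/0.170 = 18.5 rad/s.
ω_n = ω_d/√(1−ζ²) = 18.5/√0.927 = 19.2 rad/s.

ω_n ≈ 19.2 rad/s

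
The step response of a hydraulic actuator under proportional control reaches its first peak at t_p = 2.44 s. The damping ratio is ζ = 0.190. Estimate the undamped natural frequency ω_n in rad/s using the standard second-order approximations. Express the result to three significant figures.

ω_n ≈ 1.31 rad/s

Peak time t_p = π/ω_d, so ω_d = π/t_p = π/2.44 = 1.29 rad/s.
ω_n = ω_d/√(1−ζ²) = 1.29/√0.964 = 1.31 rad/s.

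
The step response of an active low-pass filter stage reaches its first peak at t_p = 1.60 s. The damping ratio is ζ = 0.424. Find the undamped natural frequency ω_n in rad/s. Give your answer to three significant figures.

ω_n ≈ 2.17 rad/s

Peak time t_p = π/ω_d, so ω_d = π/t_p = π/1.60 = 1.96 rad/s.
ω_n = ω_d/√(1−ζ²) = 1.96/√0.820 = 2.17 rad/s.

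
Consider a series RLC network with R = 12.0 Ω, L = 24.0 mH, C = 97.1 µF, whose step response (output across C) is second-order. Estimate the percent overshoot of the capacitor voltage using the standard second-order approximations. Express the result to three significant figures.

%OS ≈ 27.3%

For a series RLC circuit (capacitor voltage as output), ω_n = 1/√(LC) = 1/√(24.0 mH · 97.1 µF) = 655 rad/s.
ζ = (R/2)·√(C/L) = (12.0/2)·√(97.1 µF/24.0 mH) = 0.382.
%OS = 100·exp(−πζ/√(1−ζ²)) = 27.3%.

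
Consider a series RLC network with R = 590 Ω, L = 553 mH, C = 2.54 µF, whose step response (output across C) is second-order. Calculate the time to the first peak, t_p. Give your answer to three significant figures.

t_p ≈ 0.00481 s

For a series RLC circuit (capacitor voltage as output), ω_n = 1/√(LC) = 1/√(553 mH · 2.54 µF) = 844 rad/s.
ζ = (R/2)·√(C/L) = (590/2)·√(2.54 µF/553 mH) = 0.632.
ω_d = 844·√(1 − 0.632²) = 654 rad/s. t_p = π/ω_d = 0.00481 s.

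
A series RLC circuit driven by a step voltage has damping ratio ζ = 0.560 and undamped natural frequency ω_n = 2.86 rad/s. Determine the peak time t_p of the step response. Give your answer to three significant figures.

The damped frequency is ω_d = ω_n√(1−ζ²) = 2.86·√(1−0.314) = 2.37 rad/s.
Peak time t_p = π/ω_d = π/2.37 = 1.33 s.

t_p ≈ 1.33 s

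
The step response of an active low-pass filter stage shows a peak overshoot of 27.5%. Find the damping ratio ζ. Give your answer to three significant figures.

ζ ≈ 0.380

From %OS = 100·exp(−πζ/√(1−ζ²)), invert to get ζ = −ln(OS)/√(π² + ln²(OS)) with OS = 0.275.
−ln 0.275 = 1.291, so ζ = 1.291/√(π² + 1.667) = 0.380.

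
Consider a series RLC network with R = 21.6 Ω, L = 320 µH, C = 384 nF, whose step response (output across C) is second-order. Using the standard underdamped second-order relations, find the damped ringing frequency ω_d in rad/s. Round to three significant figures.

For a series RLC circuit (capacitor voltage as output), ω_n = 1/√(LC) = 1/√(320 µH · 384 nF) = 90200 rad/s.
ζ = (R/2)·√(C/L) = (21.6/2)·√(384 nF/320 µH) = 0.374.
ω_d = ω_n√(1−ζ²) = 83700 rad/s.

ω_d ≈ 83700 rad/s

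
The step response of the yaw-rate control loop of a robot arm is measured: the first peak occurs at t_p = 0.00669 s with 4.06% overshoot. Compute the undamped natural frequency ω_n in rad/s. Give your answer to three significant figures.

The overshoot fixes ζ = −ln(OS)/√(π²+ln²(OS)) = 0.714.
From t_p = π/ω_d, ω_d = π/0.00669 = 470 rad/s, so ω_n = ω_d/√(1−ζ²) = 671 rad/s.

ω_n ≈ 671 rad/s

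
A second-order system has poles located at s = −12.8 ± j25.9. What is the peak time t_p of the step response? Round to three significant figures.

t_p ≈ 0.121 s

t_p = π/ω_d with ω_d = 25.9 (the imaginary part), so t_p = 0.121 s.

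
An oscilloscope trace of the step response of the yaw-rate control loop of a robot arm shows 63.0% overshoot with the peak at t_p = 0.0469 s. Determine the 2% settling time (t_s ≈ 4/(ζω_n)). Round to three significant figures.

From the overshoot, ζ = −ln(OS)/√(π²+ln²(OS)) = 0.146.
t_p = π/ω_d ⇒ ω_d = 67.0 rad/s; then ω_n = ω_d/√(1−ζ²) = 67.7 rad/s.
t_s ≈ 4/(ζω_n) = 4/(0.146·67.7) = 0.406 s.

t_s ≈ 0.406 s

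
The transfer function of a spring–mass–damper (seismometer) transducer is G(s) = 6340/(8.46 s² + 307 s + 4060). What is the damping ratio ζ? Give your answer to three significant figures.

ζ ≈ 0.828

Dividing through by 8.46: denominator becomes s² + 36.29 s + 479.9.
So ω_n = √479.9 = 21.9 rad/s and ζ = 36.29/(2·21.9) = 0.828.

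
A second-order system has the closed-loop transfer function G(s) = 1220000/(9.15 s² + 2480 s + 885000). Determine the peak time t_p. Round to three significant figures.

Dividing through by 9.15: denominator becomes s² + 271.0 s + 96720.
So ω_n = √96720 = 311 rad/s and ζ = 271.0/(2·311) = 0.436.
ω_d = ω_n√(1−ζ²) = 280 rad/s. t_p = π/ω_d = 0.0112 s.

t_p ≈ 0.0112 s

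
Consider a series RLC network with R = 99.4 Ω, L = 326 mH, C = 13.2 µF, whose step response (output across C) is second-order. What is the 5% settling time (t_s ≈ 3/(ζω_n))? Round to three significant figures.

t_s ≈ 0.0197 s

For a series RLC circuit (capacitor voltage as output), ω_n = 1/√(LC) = 1/√(326 mH · 13.2 µF) = 482 rad/s.
ζ = (R/2)·√(C/L) = (99.4/2)·√(13.2 µF/326 mH) = 0.316.
t_s ≈ 3/(ζω_n) = 0.0197 s.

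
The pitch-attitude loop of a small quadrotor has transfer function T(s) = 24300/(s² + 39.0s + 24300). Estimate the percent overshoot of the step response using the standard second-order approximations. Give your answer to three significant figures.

ω_n = √24300 = 156 rad/s; ζ = 39.0/(2·156) = 0.125.
Overshoot: exp(−π·0.125/√(1−0.125²)) = 0.673, i.e. 67.3%.

%OS ≈ 67.3%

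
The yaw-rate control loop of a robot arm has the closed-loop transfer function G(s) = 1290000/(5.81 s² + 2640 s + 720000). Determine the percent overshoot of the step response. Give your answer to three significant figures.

Dividing through by 5.81: denominator becomes s² + 454.4 s + 123900.
So ω_n = √123900 = 352 rad/s and ζ = 454.4/(2·352) = 0.645.
%OS = 100 e^{−πζ/√(1−ζ²)} with ζ = 0.645 gives 7.03%.

%OS ≈ 7.03%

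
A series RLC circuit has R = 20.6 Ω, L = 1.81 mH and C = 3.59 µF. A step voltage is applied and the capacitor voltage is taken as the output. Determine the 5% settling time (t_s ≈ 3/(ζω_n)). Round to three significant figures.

For a series RLC circuit (capacitor voltage as output), ω_n = 1/√(LC) = 1/√(1.81 mH · 3.59 µF) = 12400 rad/s.
ζ = (R/2)·√(C/L) = (20.6/2)·√(3.59 µF/1.81 mH) = 0.459.
t_s ≈ 3/(ζω_n) = 0.000527 s.

t_s ≈ 0.000527 s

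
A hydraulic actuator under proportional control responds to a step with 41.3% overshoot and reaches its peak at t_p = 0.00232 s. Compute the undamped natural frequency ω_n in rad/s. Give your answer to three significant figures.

The overshoot fixes ζ = −ln(OS)/√(π²+ln²(OS)) = 0.271.
t_p = π/ω_d ⇒ ω_d = 1350 rad/s; then ω_n = ω_d/√(1−ζ²) = 1410 rad/s.

ω_n ≈ 1410 rad/s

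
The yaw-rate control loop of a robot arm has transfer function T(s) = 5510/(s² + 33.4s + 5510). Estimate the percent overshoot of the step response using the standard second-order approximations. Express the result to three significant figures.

Comparing the denominator to s² + 2ζω_n s + ω_n²: ω_n = √5510 = 74.2 rad/s, and 2ζω_n = 33.4 so ζ = 33.4/(2·74.2) = 0.225.
Overshoot: exp(−π·0.225/√(1−0.225²)) = 0.484, i.e. 48.4%.

%OS ≈ 48.4%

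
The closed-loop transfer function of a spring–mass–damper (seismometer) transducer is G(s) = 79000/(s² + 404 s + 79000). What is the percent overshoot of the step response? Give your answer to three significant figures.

%OS ≈ 3.89%

Comparing the denominator to s² + 2ζω_n s + ω_n²: ω_n = √79000 = 281 rad/s, and 2ζω_n = 404 so ζ = 404/(2·281) = 0.719.
%OS = 100·exp(−πζ/√(1−ζ²)) = 3.89%.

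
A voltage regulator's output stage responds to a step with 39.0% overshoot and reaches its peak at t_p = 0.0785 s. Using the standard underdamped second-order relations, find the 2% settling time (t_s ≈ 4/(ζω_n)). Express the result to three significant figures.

t_s ≈ 0.333 s

The overshoot fixes ζ = −ln(OS)/√(π²+ln²(OS)) = 0.287.
t_p = π/ω_d ⇒ ω_d = 40.0 rad/s; then ω_n = ω_d/√(1−ζ²) = 41.8 rad/s.
t_s ≈ 4/(ζω_n) = 4/(0.287·41.8) = 0.333 s.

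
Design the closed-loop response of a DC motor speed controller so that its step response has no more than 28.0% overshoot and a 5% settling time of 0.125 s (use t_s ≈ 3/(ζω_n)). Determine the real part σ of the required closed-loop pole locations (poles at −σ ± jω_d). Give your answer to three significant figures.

σ ≈ 24.0

The settling-time spec alone fixes σ = ζω_n = 3/t_s = 3/0.125 = 24.0.
(Overshoot then fixes ζ = 0.376 and hence ω_d = σ·√(1−ζ²)/ζ = 59.2 rad/s.)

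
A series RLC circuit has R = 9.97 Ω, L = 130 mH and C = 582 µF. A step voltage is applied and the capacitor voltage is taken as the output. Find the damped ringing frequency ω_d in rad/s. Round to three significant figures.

For a series RLC circuit (capacitor voltage as output), ω_n = 1/√(LC) = 1/√(130 mH · 582 µF) = 115 rad/s.
ζ = (R/2)·√(C/L) = (9.97/2)·√(582 µF/130 mH) = 0.334.
ω_d = ω_n√(1−ζ²) = 108 rad/s.

ω_d ≈ 108 rad/s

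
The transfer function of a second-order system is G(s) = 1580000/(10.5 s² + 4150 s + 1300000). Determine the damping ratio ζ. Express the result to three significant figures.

Dividing through by 10.5: denominator becomes s² + 395.2 s + 123800.
So ω_n = √123800 = 352 rad/s and ζ = 395.2/(2·352) = 0.562.

ζ ≈ 0.562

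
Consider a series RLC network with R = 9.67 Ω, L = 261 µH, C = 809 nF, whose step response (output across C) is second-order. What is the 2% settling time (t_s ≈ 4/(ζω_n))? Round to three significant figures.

t_s ≈ 0.000216 s

For a series RLC circuit (capacitor voltage as output), ω_n = 1/√(LC) = 1/√(261 µH · 809 nF) = 68800 rad/s.
ζ = (R/2)·√(C/L) = (9.67/2)·√(809 nF/261 µH) = 0.269.
t_s ≈ 4/(ζω_n) = 0.000216 s.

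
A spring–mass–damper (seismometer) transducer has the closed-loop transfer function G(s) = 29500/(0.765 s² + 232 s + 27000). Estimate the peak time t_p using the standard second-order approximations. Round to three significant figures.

t_p ≈ 0.0283 s

Dividing through by 0.765: denominator becomes s² + 303.3 s + 35290.
So ω_n = √35290 = 188 rad/s and ζ = 303.3/(2·188) = 0.807.
ω_d = 188·√(1 − 0.807²) = 111 rad/s. t_p = π/ω_d = 0.0283 s.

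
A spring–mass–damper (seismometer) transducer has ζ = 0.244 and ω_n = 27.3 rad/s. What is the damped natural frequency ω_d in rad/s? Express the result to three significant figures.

ω_d ≈ 26.5 rad/s

ω_d = ω_n√(1−ζ²) = 27.3·√0.940 = 26.5 rad/s.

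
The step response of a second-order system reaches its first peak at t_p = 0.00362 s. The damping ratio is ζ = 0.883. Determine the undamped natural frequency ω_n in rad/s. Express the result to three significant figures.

Peak time t_p = π/ω_d, so ω_d = π/t_p = π/0.00362 = 868 rad/s.
ω_n = ω_d/√(1−ζ²) = 868/√0.220 = 1850 rad/s.

ω_n ≈ 1850 rad/s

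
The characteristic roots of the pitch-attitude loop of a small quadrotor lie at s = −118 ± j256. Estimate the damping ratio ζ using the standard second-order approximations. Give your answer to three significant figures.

ζ ≈ 0.419

|pole| = ω_n = √(118² + 256²) = 282 rad/s; ζ = cos θ = σ/ω_n = 0.419.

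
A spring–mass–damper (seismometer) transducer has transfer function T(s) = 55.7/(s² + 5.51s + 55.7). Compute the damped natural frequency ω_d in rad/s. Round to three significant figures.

ω_d ≈ 6.94 rad/s

Matching coefficients with s² + 2ζω_n s + ω_n² gives ω_n² = 55.7 ⇒ ω_n = 7.46 rad/s, and ζ = 5.51/(2ω_n) = 0.369.
The damped frequency ω_d = ω_n√(1−ζ²) = 6.94 rad/s.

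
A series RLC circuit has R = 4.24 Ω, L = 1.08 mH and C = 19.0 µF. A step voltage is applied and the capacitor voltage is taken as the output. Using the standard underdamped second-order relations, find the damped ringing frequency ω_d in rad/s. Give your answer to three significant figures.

For a series RLC circuit (capacitor voltage as output), ω_n = 1/√(LC) = 1/√(1.08 mH · 19.0 µF) = 6980 rad/s.
ζ = (R/2)·√(C/L) = (4.24/2)·√(19.0 µF/1.08 mH) = 0.281.
The damped frequency ω_d = ω_n√(1−ζ²) = 6700 rad/s.

ω_d ≈ 6700 rad/s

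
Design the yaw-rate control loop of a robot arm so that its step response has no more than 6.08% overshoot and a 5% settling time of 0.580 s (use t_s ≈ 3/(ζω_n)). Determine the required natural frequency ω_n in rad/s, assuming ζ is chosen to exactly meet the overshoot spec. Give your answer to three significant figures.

ζ = −ln(OS)/√(π² + (ln OS)²). With OS = 0.0608, ln OS = −2.800 and ζ = 2.800/4.208 = 0.665.
Then ω_n = 3/(ζ t_s) = 3/(0.665 × 0.580) = 7.77 rad/s.

ω_n ≈ 7.77 rad/s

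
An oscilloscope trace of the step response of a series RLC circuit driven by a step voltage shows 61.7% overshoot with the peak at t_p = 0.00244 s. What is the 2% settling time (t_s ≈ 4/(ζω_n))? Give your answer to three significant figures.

t_s ≈ 0.0202 s

From the overshoot, ζ = −ln(OS)/√(π²+ln²(OS)) = 0.152.
From t_p = π/ω_d, ω_d = π/0.00244 = 1290 rad/s, so ω_n = ω_d/√(1−ζ²) = 1300 rad/s.
t_s ≈ 4/(ζω_n) = 4/(0.152·1300) = 0.0202 s.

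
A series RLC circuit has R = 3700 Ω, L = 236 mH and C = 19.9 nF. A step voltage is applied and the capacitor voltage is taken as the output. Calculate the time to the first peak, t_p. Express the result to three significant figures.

For a series RLC circuit (capacitor voltage as output), ω_n = 1/√(LC) = 1/√(236 mH · 19.9 nF) = 14600 rad/s.
ζ = (R/2)·√(C/L) = (3700/2)·√(19.9 nF/236 mH) = 0.537.
The damped frequency ω_d = ω_n√(1−ζ²) = 12300 rad/s. t_p = π/ω_d = 0.000255 s.

t_p ≈ 0.000255 s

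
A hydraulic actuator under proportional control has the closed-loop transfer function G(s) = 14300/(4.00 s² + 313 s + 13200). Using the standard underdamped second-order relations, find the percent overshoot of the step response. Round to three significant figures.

Dividing through by 4.00: denominator becomes s² + 78.25 s + 3300.
So ω_n = √3300 = 57.4 rad/s and ζ = 78.25/(2·57.4) = 0.681.
Overshoot: exp(−π·0.681/√(1−0.681²)) = 0.0538, i.e. 5.38%.

%OS ≈ 5.38%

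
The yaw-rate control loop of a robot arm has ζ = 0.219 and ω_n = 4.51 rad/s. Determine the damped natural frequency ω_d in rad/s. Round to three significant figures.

ω_d = ω_n√(1−ζ²) = 4.51·√0.952 = 4.40 rad/s.

ω_d ≈ 4.40 rad/s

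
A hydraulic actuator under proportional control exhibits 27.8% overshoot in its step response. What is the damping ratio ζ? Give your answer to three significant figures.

ζ ≈ 0.377

Inverting the overshoot relation: ζ = |ln 0.278|/√(π² + ln²0.278) = 0.377.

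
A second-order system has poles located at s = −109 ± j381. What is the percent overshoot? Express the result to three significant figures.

|pole| = ω_n = √(109² + 381²) = 396 rad/s; ζ = cos θ = σ/ω_n = 0.275.
%OS = 100 e^{−πζ/√(1−ζ²)} with ζ = 0.275 gives 40.7%.

%OS ≈ 40.7%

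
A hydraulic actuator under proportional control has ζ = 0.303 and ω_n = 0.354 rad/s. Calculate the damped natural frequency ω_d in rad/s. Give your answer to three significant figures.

ω_d = ω_n√(1−ζ²) = 0.354·√0.908 = 0.337 rad/s.

ω_d ≈ 0.337 rad/s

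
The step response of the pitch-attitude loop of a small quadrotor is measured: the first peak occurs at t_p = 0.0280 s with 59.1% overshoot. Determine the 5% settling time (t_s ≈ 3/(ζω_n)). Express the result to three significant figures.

t_s ≈ 0.160 s

From the overshoot, ζ = −ln(OS)/√(π²+ln²(OS)) = 0.165.
From t_p = π/ω_d, ω_d = π/0.0280 = 112 rad/s, so ω_n = ω_d/√(1−ζ²) = 114 rad/s.
t_s ≈ 3/(ζω_n) = 3/(0.165·114) = 0.160 s.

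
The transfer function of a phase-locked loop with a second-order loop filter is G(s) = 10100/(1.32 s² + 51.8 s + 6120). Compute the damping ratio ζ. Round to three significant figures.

Dividing through by 1.32: denominator becomes s² + 39.24 s + 4636.
So ω_n = √4636 = 68.1 rad/s and ζ = 39.24/(2·68.1) = 0.288.

ζ ≈ 0.288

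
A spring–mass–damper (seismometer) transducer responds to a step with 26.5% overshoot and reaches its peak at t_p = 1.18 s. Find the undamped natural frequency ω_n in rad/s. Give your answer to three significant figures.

From the overshoot, ζ = −ln(OS)/√(π²+ln²(OS)) = 0.389.
From t_p = π/ω_d, ω_d = π/1.18 = 2.66 rad/s, so ω_n = ω_d/√(1−ζ²) = 2.89 rad/s.

ω_n ≈ 2.89 rad/s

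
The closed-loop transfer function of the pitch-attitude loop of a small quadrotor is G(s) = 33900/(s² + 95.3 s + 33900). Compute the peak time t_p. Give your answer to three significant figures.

t_p ≈ 0.0177 s

Comparing the denominator to s² + 2ζω_n s + ω_n²: ω_n = √33900 = 184 rad/s, and 2ζω_n = 95.3 so ζ = 95.3/(2·184) = 0.259.
The damped frequency ω_d = ω_n√(1−ζ²) = 178 rad/s. Then t_p = π/ω_d = 0.0177 s.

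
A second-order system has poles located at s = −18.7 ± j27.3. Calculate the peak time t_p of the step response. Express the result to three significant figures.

t_p ≈ 0.115 s

t_p = π/ω_d with ω_d = 27.3 (the imaginary part), so t_p = 0.115 s.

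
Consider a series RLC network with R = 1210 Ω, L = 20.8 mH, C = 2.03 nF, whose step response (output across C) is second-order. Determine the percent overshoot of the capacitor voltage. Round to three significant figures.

%OS ≈ 54.6%

For a series RLC circuit (capacitor voltage as output), ω_n = 1/√(LC) = 1/√(20.8 mH · 2.03 nF) = 154000 rad/s.
ζ = (R/2)·√(C/L) = (1210/2)·√(2.03 nF/20.8 mH) = 0.189.
%OS = 100 e^{−πζ/√(1−ζ²)} with ζ = 0.189 gives 54.6%.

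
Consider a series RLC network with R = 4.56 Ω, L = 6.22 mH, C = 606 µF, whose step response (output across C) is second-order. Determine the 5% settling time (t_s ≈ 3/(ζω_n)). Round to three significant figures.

t_s ≈ 0.00818 s

For a series RLC circuit (capacitor voltage as output), ω_n = 1/√(LC) = 1/√(6.22 mH · 606 µF) = 515 rad/s.
ζ = (R/2)·√(C/L) = (4.56/2)·√(606 µF/6.22 mH) = 0.712.
t_s ≈ 3/(ζω_n) = 0.00818 s.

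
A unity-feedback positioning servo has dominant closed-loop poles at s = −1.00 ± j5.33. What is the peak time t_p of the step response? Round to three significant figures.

t_p = π/ω_d with ω_d = 5.33 (the imaginary part), so t_p = 0.589 s.

t_p ≈ 0.589 s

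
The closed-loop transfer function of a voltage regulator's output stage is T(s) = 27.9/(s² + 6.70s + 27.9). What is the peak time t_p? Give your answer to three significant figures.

ω_n = √27.9 = 5.28 rad/s; ζ = 6.70/(2·5.28) = 0.634.
ω_d = 5.28·√(1 − 0.634²) = 4.08 rad/s. Then t_p = π/ω_d = 0.769 s.

t_p ≈ 0.769 s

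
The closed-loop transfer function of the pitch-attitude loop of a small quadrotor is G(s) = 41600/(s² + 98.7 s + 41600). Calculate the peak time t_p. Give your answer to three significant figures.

Matching coefficients with s² + 2ζω_n s + ω_n² gives ω_n² = 41600 ⇒ ω_n = 204 rad/s, and ζ = 98.7/(2ω_n) = 0.242.
The damped frequency ω_d = ω_n√(1−ζ²) = 198 rad/s. Then t_p = π/ω_d = 0.0159 s.

t_p ≈ 0.0159 s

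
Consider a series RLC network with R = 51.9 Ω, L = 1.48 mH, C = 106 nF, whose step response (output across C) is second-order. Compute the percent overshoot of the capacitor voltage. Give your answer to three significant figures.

For a series RLC circuit (capacitor voltage as output), ω_n = 1/√(LC) = 1/√(1.48 mH · 106 nF) = 79800 rad/s.
ζ = (R/2)·√(C/L) = (51.9/2)·√(106 nF/1.48 mH) = 0.220.
%OS = 100 e^{−πζ/√(1−ζ²)} with ζ = 0.220 gives 49.3%.

%OS ≈ 49.3%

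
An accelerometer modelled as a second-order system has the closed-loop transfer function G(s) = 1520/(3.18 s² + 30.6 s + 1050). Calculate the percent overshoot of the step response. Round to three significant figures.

%OS ≈ 42.2%

Dividing through by 3.18: denominator becomes s² + 9.623 s + 330.2.
So ω_n = √330.2 = 18.2 rad/s and ζ = 9.623/(2·18.2) = 0.265.
Overshoot: exp(−π·0.265/√(1−0.265²)) = 0.422, i.e. 42.2%.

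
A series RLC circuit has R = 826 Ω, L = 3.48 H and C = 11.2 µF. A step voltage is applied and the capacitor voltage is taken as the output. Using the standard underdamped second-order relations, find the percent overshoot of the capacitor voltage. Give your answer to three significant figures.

%OS ≈ 3.12%

For a series RLC circuit (capacitor voltage as output), ω_n = 1/√(LC) = 1/√(3.48 H · 11.2 µF) = 160 rad/s.
ζ = (R/2)·√(C/L) = (826/2)·√(11.2 µF/3.48 H) = 0.741.
%OS = 100 e^{−πζ/√(1−ζ²)} with ζ = 0.741 gives 3.12%.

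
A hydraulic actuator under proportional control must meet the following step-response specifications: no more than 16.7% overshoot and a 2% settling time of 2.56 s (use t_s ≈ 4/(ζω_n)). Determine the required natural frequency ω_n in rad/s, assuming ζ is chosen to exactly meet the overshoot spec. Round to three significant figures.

ω_n ≈ 3.16 rad/s

From %OS = 100·exp(−πζ/√(1−ζ²)), invert to get ζ = −ln(OS)/√(π² + ln²(OS)) with OS = 0.167.
−ln 0.167 = 1.790, so ζ = 1.790/√(π² + 3.203) = 0.495.
Then ω_n = 4/(ζ t_s) = 4/(0.495 × 2.56) = 3.16 rad/s.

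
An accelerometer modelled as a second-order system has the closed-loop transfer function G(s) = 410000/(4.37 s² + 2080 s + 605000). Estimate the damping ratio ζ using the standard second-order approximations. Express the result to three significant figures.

ζ ≈ 0.640

Dividing through by 4.37: denominator becomes s² + 476.0 s + 138400.
So ω_n = √138400 = 372 rad/s and ζ = 476.0/(2·372) = 0.640.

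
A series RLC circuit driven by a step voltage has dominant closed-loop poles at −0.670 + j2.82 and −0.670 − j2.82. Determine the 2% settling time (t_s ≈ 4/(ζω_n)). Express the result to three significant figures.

t_s ≈ 5.97 s

For poles at −σ ± jω_d, ζω_n = σ = 0.670, so t_s ≈ 4/σ = 5.97 s.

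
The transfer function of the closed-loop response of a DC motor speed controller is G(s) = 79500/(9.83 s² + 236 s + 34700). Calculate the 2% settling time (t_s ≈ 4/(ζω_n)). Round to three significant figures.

Dividing through by 9.83: denominator becomes s² + 24.01 s + 3530.
So ω_n = √3530 = 59.4 rad/s and ζ = 24.01/(2·59.4) = 0.202.
t_s ≈ 4/(ζω_n) = 0.333 s.

t_s ≈ 0.333 s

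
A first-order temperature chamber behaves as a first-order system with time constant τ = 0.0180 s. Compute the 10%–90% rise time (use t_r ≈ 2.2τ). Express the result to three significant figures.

t_r ≈ 0.0396 s

t_r ≈ 2.2τ = 0.0396 s.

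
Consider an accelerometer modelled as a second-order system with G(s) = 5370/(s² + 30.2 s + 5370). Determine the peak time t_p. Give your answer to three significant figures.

ω_n = √5370 = 73.3 rad/s; ζ = 30.2/(2·73.3) = 0.206.
The damped frequency ω_d = ω_n√(1−ζ²) = 71.7 rad/s. Then t_p = π/ω_d = 0.0438 s.

t_p ≈ 0.0438 s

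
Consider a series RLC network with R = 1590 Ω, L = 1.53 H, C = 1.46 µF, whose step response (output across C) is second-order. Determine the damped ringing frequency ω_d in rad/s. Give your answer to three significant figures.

For a series RLC circuit (capacitor voltage as output), ω_n = 1/√(LC) = 1/√(1.53 H · 1.46 µF) = 669 rad/s.
ζ = (R/2)·√(C/L) = (1590/2)·√(1.46 µF/1.53 H) = 0.777.
ω_d = ω_n√(1−ζ²) = 422 rad/s.

ω_d ≈ 422 rad/s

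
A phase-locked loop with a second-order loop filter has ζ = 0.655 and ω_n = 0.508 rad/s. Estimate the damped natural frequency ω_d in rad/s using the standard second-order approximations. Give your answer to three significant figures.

ω_d ≈ 0.384 rad/s

ω_d = ω_n√(1−ζ²) = 0.508·√0.571 = 0.384 rad/s.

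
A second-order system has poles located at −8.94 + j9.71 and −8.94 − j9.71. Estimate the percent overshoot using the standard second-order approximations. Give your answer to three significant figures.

The poles are at −σ ± jω_d with σ = 8.94 and ω_d = 9.71, so ω_n = √(σ²+ω_d²) = 13.2 rad/s and ζ = σ/ω_n = 0.677.
%OS = 100·exp(−πζ/√(1−ζ²)) = 5.54%.

%OS ≈ 5.54%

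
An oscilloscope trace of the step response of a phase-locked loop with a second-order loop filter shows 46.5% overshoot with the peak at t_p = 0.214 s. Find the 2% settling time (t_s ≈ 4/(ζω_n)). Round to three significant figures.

t_s ≈ 1.12 s

ζ from %OS: ζ = |ln 0.465|/√(π²+ln²0.465) = 0.237.
t_p = π/ω_d ⇒ ω_d = 14.7 rad/s; then ω_n = ω_d/√(1−ζ²) = 15.1 rad/s.
t_s ≈ 4/(ζω_n) = 4/(0.237·15.1) = 1.12 s.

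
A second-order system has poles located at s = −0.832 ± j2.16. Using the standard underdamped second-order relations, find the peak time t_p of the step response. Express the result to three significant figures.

t_p ≈ 1.45 s

t_p = π/ω_d with ω_d = 2.16 (the imaginary part), so t_p = 1.45 s.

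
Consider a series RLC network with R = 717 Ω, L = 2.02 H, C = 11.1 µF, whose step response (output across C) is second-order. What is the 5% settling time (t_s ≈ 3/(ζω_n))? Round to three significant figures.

t_s ≈ 0.0169 s

For a series RLC circuit (capacitor voltage as output), ω_n = 1/√(LC) = 1/√(2.02 H · 11.1 µF) = 211 rad/s.
ζ = (R/2)·√(C/L) = (717/2)·√(11.1 µF/2.02 H) = 0.840.
t_s ≈ 3/(ζω_n) = 0.0169 s.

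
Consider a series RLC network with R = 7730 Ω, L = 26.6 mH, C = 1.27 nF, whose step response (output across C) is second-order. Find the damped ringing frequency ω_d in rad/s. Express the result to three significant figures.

For a series RLC circuit (capacitor voltage as output), ω_n = 1/√(LC) = 1/√(26.6 mH · 1.27 nF) = 172000 rad/s.
ζ = (R/2)·√(C/L) = (7730/2)·√(1.27 nF/26.6 mH) = 0.845.
ω_d = ω_n√(1−ζ²) = 92100 rad/s.

ω_d ≈ 92100 rad/s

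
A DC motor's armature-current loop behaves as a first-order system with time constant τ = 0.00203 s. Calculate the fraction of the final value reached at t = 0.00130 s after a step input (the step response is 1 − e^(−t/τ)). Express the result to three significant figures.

y/y_∞ ≈ 0.473

y(t)/y_∞ = 1 − e^(−t/τ) = 1 − e^(−0.00130/0.00203) = 1 − e^(−0.640) = 0.473.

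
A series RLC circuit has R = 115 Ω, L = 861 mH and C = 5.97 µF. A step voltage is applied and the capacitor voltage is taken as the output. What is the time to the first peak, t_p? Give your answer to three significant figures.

t_p ≈ 0.00721 s

For a series RLC circuit (capacitor voltage as output), ω_n = 1/√(LC) = 1/√(861 mH · 5.97 µF) = 441 rad/s.
ζ = (R/2)·√(C/L) = (115/2)·√(5.97 µF/861 mH) = 0.151.
The damped frequency ω_d = ω_n√(1−ζ²) = 436 rad/s. t_p = π/ω_d = 0.00721 s.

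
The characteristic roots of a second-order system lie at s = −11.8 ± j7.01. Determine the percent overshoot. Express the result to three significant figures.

%OS ≈ 0.505%

The poles are at −σ ± jω_d with σ = 11.8 and ω_d = 7.01, so ω_n = √(σ²+ω_d²) = 13.7 rad/s and ζ = σ/ω_n = 0.860.
Overshoot: exp(−π·0.860/√(1−0.860²)) = 0.00505, i.e. 0.505%.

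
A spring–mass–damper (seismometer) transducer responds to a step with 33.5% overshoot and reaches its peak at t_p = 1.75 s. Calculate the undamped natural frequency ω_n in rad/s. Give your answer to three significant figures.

ω_n ≈ 1.90 rad/s

From the overshoot, ζ = −ln(OS)/√(π²+ln²(OS)) = 0.329.
From t_p = π/ω_d, ω_d = π/1.75 = 1.80 rad/s, so ω_n = ω_d/√(1−ζ²) = 1.90 rad/s.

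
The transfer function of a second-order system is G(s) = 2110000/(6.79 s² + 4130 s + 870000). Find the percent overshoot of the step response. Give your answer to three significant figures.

%OS ≈ 0.634%

Dividing through by 6.79: denominator becomes s² + 608.2 s + 128100.
So ω_n = √128100 = 358 rad/s and ζ = 608.2/(2·358) = 0.850.
Overshoot: exp(−π·0.850/√(1−0.850²)) = 0.00634, i.e. 0.634%.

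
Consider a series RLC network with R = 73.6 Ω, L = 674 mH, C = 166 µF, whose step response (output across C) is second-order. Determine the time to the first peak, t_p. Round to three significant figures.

t_p ≈ 0.0407 s

For a series RLC circuit (capacitor voltage as output), ω_n = 1/√(LC) = 1/√(674 mH · 166 µF) = 94.5 rad/s.
ζ = (R/2)·√(C/L) = (73.6/2)·√(166 µF/674 mH) = 0.578.
The damped frequency ω_d = ω_n√(1−ζ²) = 77.2 rad/s. t_p = π/ω_d = 0.0407 s.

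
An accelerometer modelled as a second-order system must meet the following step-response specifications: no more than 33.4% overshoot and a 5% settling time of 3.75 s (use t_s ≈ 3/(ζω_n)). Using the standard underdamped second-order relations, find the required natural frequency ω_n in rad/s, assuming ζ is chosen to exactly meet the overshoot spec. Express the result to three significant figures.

ω_n ≈ 2.43 rad/s

From %OS = 100·exp(−πζ/√(1−ζ²)), invert to get ζ = −ln(OS)/√(π² + ln²(OS)) with OS = 0.334.
−ln 0.334 = 1.097, so ζ = 1.097/√(π² + 1.203) = 0.330.
Then ω_n = 3/(ζ t_s) = 3/(0.330 × 3.75) = 2.43 rad/s.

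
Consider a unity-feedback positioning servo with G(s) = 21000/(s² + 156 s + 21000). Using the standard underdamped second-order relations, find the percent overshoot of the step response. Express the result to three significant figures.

ω_n = √21000 = 145 rad/s; ζ = 156/(2·145) = 0.538.
%OS = 100·exp(−πζ/√(1−ζ²)) = 13.4%.

%OS ≈ 13.4%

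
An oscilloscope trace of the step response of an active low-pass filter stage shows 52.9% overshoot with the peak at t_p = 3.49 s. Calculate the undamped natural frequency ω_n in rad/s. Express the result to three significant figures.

ω_n ≈ 0.918 rad/s

From the overshoot, ζ = −ln(OS)/√(π²+ln²(OS)) = 0.199.
From t_p = π/ω_d, ω_d = π/3.49 = 0.900 rad/s, so ω_n = ω_d/√(1−ζ²) = 0.918 rad/s.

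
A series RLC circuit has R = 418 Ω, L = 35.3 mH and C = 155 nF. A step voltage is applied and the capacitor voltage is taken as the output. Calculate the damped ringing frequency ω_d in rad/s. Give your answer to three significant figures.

For a series RLC circuit (capacitor voltage as output), ω_n = 1/√(LC) = 1/√(35.3 mH · 155 nF) = 13500 rad/s.
ζ = (R/2)·√(C/L) = (418/2)·√(155 nF/35.3 mH) = 0.438.
ω_d = 13500·√(1 − 0.438²) = 12200 rad/s.

ω_d ≈ 12200 rad/s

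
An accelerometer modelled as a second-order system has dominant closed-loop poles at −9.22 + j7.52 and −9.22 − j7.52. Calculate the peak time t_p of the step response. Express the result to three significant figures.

t_p ≈ 0.418 s

t_p = π/ω_d with ω_d = 7.52 (the imaginary part), so t_p = 0.418 s.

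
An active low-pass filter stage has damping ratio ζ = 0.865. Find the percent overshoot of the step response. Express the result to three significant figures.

%OS ≈ 0.445%

For an underdamped second-order system, %OS = 100·exp(−πζ/√(1−ζ²)).
πζ/√(1−ζ²) = π·0.865/√(1−0.748) = 5.416, so %OS = 100·e^(−5.416) = 0.445%.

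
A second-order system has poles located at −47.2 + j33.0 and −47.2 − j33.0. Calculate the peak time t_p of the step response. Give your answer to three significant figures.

t_p ≈ 0.0952 s

t_p = π/ω_d with ω_d = 33.0 (the imaginary part), so t_p = 0.0952 s.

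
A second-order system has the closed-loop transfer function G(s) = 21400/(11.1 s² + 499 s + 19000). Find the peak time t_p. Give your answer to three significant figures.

t_p ≈ 0.0904 s

Dividing through by 11.1: denominator becomes s² + 44.95 s + 1712.
So ω_n = √1712 = 41.4 rad/s and ζ = 44.95/(2·41.4) = 0.543.
ω_d = 41.4·√(1 − 0.543²) = 34.7 rad/s. t_p = π/ω_d = 0.0904 s.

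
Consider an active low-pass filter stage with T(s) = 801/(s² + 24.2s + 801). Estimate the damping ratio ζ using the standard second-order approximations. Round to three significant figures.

Comparing the denominator to s² + 2ζω_n s + ω_n²: ω_n = √801 = 28.3 rad/s, and 2ζω_n = 24.2 so ζ = 24.2/(2·28.3) = 0.428.

ζ ≈ 0.428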